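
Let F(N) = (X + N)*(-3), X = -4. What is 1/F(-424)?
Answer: 1/1284 ≈ 0.00077882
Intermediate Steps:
F(N) = 12 - 3*N (F(N) = (-4 + N)*(-3) = 12 - 3*N)
1/F(-424) = 1/(12 - 3*(-424)) = 1/(12 + 1272) = 1/1284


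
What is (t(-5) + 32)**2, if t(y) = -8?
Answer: 576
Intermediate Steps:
(t(-5) + 32)**2 = (-8 + 32)**2 = 24**2 = 576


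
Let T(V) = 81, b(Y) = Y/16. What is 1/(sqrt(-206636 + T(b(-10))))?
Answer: -I*sqrt(206555)/206555 ≈ -0.0022003*I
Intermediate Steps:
b(Y) = Y/16 (b(Y) = Y*(1/16) = Y/16)
1/(sqrt(-206636 + T(b(-10)))) = 1/(sqrt(-206636 + 81)) = 1/(sqrt(-206555)) = 1/(I*sqrt(206555)) = -I*sqrt(206555)/206555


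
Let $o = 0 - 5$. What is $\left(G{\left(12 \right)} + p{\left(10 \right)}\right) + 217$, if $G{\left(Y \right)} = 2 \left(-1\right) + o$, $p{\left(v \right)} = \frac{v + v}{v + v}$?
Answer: $211$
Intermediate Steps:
$o = -5$ ($o = 0 - 5 = -5$)
$p{\left(v \right)} = 1$ ($p{\left(v \right)} = \frac{2 v}{2 v} = 2 v \frac{1}{2 v} = 1$)
$G{\left(Y \right)} = -7$ ($G{\left(Y \right)} = 2 \left(-1\right) - 5 = -2 - 5 = -7$)
$\left(G{\left(12 \right)} + p{\left(10 \right)}\right) + 217 = \left(-7 + 1\right) + 217 = -6 + 217 = 211$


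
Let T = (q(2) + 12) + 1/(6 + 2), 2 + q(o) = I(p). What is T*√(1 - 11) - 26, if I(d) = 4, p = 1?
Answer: -26 + 113*I*√10/8 ≈ -26.0 + 44.667*I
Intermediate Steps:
q(o) = 2 (q(o) = -2 + 4 = 2)
T = 113/8 (T = (2 + 12) + 1/(6 + 2) = 14 + 1/8 = 14 + ⅛ = 113/8 ≈ 14.125)
T*√(1 - 11) - 26 = 113*√(1 - 11)/8 - 26 = 113*√(-10)/8 - 26 = 113*(I*√10)/8 - 26 = 113*I*√10/8 - 26 = -26 + 113*I*√10/8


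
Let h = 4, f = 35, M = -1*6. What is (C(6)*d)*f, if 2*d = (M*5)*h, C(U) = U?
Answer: -12600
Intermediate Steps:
M = -6
d = -60 (d = (-6*5*4)/2 = (-30*4)/2 = (½)*(-120) = -60)
(C(6)*d)*f = (6*(-60))*35 = -360*35 = -12600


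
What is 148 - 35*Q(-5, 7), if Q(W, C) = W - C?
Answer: 568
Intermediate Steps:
148 - 35*Q(-5, 7) = 148 - 35*(-5 - 1*7) = 148 - 35*(-5 - 7) = 148 - 35*(-12) = 148 + 420 = 568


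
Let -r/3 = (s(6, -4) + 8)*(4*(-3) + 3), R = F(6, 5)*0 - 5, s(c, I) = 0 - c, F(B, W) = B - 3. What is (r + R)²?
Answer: 2401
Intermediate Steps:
F(B, W) = -3 + B
s(c, I) = -c
R = -5 (R = (-3 + 6)*0 - 5 = 3*0 - 5 = 0 - 5 = -5)
r = 54 (r = -3*(-1*6 + 8)*(4*(-3) + 3) = -3*(-6 + 8)*(-12 + 3) = -6*(-9) = -3*(-18) = 54)
(r + R)² = (54 - 5)² = 49² = 2401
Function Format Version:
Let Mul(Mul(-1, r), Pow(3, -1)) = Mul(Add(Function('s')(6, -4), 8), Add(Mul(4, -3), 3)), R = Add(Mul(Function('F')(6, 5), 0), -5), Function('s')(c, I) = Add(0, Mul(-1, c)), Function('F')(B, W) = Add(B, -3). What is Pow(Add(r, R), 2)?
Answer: 2401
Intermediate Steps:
Function('F')(B, W) = Add(-3, B)
Function('s')(c, I) = Mul(-1, c)
R = -5 (R = Add(Mul(Add(-3, 6), 0), -5) = Add(Mul(3, 0), -5) = Add(0, -5) = -5)
r = 54 (r = Mul(-3, Mul(Add(Mul(-1, 6), 8), Add(Mul(4, -3), 3))) = Mul(-3, Mul(Add(-6, 8), Add(-12, 3))) = Mul(-3, Mul(2, -9)) = Mul(-3, -18) = 54)
Pow(Add(r, R), 2) = Pow(Add(54, -5), 2) = Pow(49, 2) = 2401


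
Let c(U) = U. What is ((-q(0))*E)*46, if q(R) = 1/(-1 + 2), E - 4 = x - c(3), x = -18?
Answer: 782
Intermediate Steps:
E = -17 (E = 4 + (-18 - 1*3) = 4 + (-18 - 3) = 4 - 21 = -17)
q(R) = 1 (q(R) = 1/1 = 1)
((-q(0))*E)*46 = (-1*1*(-17))*46 = -1*(-17)*46 = 17*46 = 782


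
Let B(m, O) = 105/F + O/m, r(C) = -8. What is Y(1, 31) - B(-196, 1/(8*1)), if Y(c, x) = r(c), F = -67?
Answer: -675741/105056 ≈ -6.4322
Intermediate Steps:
Y(c, x) = -8
B(m, O) = -105/67 + O/m (B(m, O) = 105/(-67) + O/m = 105*(-1/67) + O/m = -105/67 + O/m)
Y(1, 31) - B(-196, 1/(8*1)) = -8 - (-105/67 + 1/((8*1)*(-196))) = -8 - (-105/67 - 1/196/8) = -8 - (-105/67 + (⅛)*(-1/196)) = -8 - (-105/67 - 1/1568) = -8 - 1*(-164707/105056) = -8 + 164707/105056 = -675741/105056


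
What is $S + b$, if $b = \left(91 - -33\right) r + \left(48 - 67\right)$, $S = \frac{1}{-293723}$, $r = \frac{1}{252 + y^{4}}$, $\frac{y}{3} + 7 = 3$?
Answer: $- \frac{29273026873}{1541164581} \approx -18.994$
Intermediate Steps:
$y = -12$ ($y = -21 + 3 \cdot 3 = -21 + 9 = -12$)
$r = \frac{1}{20988}$ ($r = \frac{1}{252 + \left(-12\right)^{4}} = \frac{1}{252 + 20736} = \frac{1}{20988} \approx 4.7646 \cdot 10^{-5}$)
$S = - \frac{1}{293723} \approx -3.4046 \cdot 10^{-6}$
$b = - \frac{99662}{5247}$ ($b = \left(91 - -33\right) \frac{1}{20988} + \left(48 - 67\right) = \left(91 + 33\right) \frac{1}{20988} + \left(48 - 67\right) = 124 \cdot \frac{1}{20988} - 19 = \frac{31}{5247} - 19 = - \frac{99662}{5247} \approx -18.994$)
$S + b = - \frac{1}{293723} - \frac{99662}{5247} = - \frac{29273026873}{1541164581}$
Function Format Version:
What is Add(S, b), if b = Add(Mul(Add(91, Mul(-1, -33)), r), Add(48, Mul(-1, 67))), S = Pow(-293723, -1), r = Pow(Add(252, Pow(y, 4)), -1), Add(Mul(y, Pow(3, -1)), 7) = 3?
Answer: Rational(-29273026873, 1541164581) ≈ -18.994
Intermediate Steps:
y = -12 (y = Add(-21, Mul(3, 3)) = Add(-21, 9) = -12)
r = Rational(1, 20988) (r = Pow(Add(252, Pow(-12, 4)), -1) = Pow(Add(252, 20736), -1) = Pow(20988, -1) = Rational(1, 20988) ≈ 4.7646e-5)
S = Rational(-1, 293723) ≈ -3.4046e-6
b = Rational(-99662, 5247) (b = Add(Mul(Add(91, Mul(-1, -33)), Rational(1, 20988)), Add(48, Mul(-1, 67))) = Add(Mul(Add(91, 33), Rational(1, 20988)), Add(48, -67)) = Add(Mul(124, Rational(1, 20988)), -19) = Add(Rational(31, 5247), -19) = Rational(-99662, 5247) ≈ -18.994)
Add(S, b) = Add(Rational(-1, 293723), Rational(-99662, 5247)) = Rational(-29273026873, 1541164581)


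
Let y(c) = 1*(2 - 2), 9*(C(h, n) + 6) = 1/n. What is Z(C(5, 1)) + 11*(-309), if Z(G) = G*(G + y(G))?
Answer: -272510/81 ≈ -3364.3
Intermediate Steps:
C(h, n) = -6 + 1/(9*n)
y(c) = 0 (y(c) = 1*0 = 0)
Z(G) = G² (Z(G) = G*(G + 0) = G*G = G²)
Z(C(5, 1)) + 11*(-309) = (-6 + (⅑)/1)² + 11*(-309) = (-6 + (⅑)*1)² - 3399 = (-6 + ⅑)² - 3399 = (-53/9)² - 3399 = 2809/81 - 3399 = -272510/81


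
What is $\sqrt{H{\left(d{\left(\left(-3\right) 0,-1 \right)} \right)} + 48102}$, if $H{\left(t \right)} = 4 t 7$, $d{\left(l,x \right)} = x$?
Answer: $43 \sqrt{26} \approx 219.26$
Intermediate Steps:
$H{\left(t \right)} = 28 t$
$\sqrt{H{\left(d{\left(\left(-3\right) 0,-1 \right)} \right)} + 48102} = \sqrt{28 \left(-1\right) + 48102} = \sqrt{-28 + 48102} = \sqrt{48074} = 43 \sqrt{26}$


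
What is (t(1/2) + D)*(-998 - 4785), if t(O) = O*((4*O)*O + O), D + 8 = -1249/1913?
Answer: 349715359/7652 ≈ 45703.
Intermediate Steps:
D = -16553/1913 (D = -8 - 1249/1913 = -16553/1913 ≈ -8.6529)
t(O) = O*(O + 4*O**2) (t(O) = O*(4*O**2 + O) = O*(O + 4*O**2))
(t(1/2) + D)*(-998 - 4785) = ((1/2)**2*(1 + 4/2) - 16553/1913)*(-998 - 4785) = ((1/2)**2*(1 + 4*(1/2)) - 16553/1913)*(-5783) = ((1 + 2)/4 - 16553/1913)*(-5783) = ((1/4)*3 - 16553/1913)*(-5783) = (3/4 - 16553/1913)*(-5783) = -60473/7652*(-5783) = 349715359/7652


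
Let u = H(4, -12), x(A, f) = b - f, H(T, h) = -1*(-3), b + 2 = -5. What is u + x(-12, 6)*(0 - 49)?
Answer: 640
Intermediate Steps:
b = -7 (b = -2 - 5 = -7)
H(T, h) = 3
x(A, f) = -7 - f
u = 3
u + x(-12, 6)*(0 - 49) = 3 + (-7 - 1*6)*(0 - 49) = 3 + (-7 - 6)*(-49) = 3 - 13*(-49) = 3 + 637 = 640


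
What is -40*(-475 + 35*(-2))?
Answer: 21800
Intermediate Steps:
-40*(-475 + 35*(-2)) = -40*(-475 - 70) = -40*(-545) = 21800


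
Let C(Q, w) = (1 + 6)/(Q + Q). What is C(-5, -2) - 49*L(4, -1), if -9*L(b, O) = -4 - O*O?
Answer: -2513/90 ≈ -27.922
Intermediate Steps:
L(b, O) = 4/9 + O²/9 (L(b, O) = -(-4 - O*O)/9 = -(-4 - O²)/9 = 4/9 + O²/9)
C(Q, w) = 7/(2*Q) (C(Q, w) = 7/((2*Q)) = 7*(1/(2*Q)) = 7/(2*Q))
C(-5, -2) - 49*L(4, -1) = (7/2)/(-5) - 49*(4/9 + (⅑)*(-1)²) = (7/2)*(-⅕) - 49*(4/9 + (⅑)*1) = -7/10 - 49*(4/9 + ⅑) = -7/10 - 49*5/9 = -7/10 - 245/9 = -2513/90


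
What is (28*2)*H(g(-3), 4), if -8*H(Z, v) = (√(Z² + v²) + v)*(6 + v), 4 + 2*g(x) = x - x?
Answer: -280 - 140*√5 ≈ -593.05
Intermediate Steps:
g(x) = -2 (g(x) = -2 + (x - x)/2 = -2 + (½)*0 = -2 + 0 = -2)
H(Z, v) = -(6 + v)*(v + √(Z² + v²))/8 (H(Z, v) = -(√(Z² + v²) + v)*(6 + v)/8 = -(v + √(Z² + v²))*(6 + v)/8 = -(6 + v)*(v + √(Z² + v²))/8)
(28*2)*H(g(-3), 4) = (28*2)*(-¾*4 - 3*√((-2)² + 4²)/4 - ⅛*4² - ⅛*4*√((-2)² + 4²)) = 56*(-3 - 3*√(4 + 16)/4 - ⅛*16 - ⅛*4*√(4 + 16)) = 56*(-3 - 3*√5/2 - 2 - ⅛*4*√20) = 56*(-3 - 3*√5/2 - 2 - ⅛*4*2*√5) = 56*(-3 - 3*√5/2 - 2 - √5) = 56*(-5 - 5*√5/2) = -280 - 140*√5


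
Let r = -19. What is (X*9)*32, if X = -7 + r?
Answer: -7488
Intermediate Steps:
X = -26 (X = -7 - 19 = -26)
(X*9)*32 = -26*9*32 = -234*32 = -7488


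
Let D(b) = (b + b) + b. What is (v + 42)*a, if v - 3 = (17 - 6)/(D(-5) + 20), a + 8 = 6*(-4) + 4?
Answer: -6608/5 ≈ -1321.6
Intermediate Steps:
D(b) = 3*b (D(b) = 2*b + b = 3*b)
a = -28 (a = -8 + (6*(-4) + 4) = -8 + (-24 + 4) = -8 - 20 = -28)
v = 26/5 (v = 3 + (17 - 6)/(3*(-5) + 20) = 3 + 11/(-15 + 20) = 3 + 11/5 = 26/5 ≈ 5.2000)
(v + 42)*a = (26/5 + 42)*(-28) = (236/5)*(-28) = -6608/5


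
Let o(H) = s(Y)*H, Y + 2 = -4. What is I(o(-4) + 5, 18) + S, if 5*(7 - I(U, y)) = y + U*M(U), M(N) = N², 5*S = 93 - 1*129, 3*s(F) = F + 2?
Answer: -30304/135 ≈ -224.47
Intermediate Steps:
Y = -6 (Y = -2 - 4 = -6)
s(F) = ⅔ + F/3 (s(F) = (F + 2)/3 = (2 + F)/3 = ⅔ + F/3)
S = -36/5 (S = (93 - 1*129)/5 = (93 - 129)/5 = (⅕)*(-36) = -36/5 ≈ -7.2000)
o(H) = -4*H/3 (o(H) = (⅔ + (⅓)*(-6))*H = (⅔ - 2)*H = -4*H/3)
I(U, y) = 7 - y/5 - U³/5 (I(U, y) = 7 - (y + U*U²)/5 = 7 - (y + U³)/5 = 7 + (-y/5 - U³/5) = 7 - y/5 - U³/5)
I(o(-4) + 5, 18) + S = (7 - ⅕*18 - (-4/3*(-4) + 5)³/5) - 36/5 = (7 - 18/5 - (16/3 + 5)³/5) - 36/5 = (7 - 18/5 - (31/3)³/5) - 36/5 = (7 - 18/5 - ⅕*29791/27) - 36/5 = (7 - 18/5 - 29791/135) - 36/5 = -29332/135 - 36/5 = -30304/135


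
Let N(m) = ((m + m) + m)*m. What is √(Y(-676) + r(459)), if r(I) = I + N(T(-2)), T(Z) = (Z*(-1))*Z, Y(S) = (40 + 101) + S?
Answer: 2*I*√7 ≈ 5.2915*I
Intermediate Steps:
Y(S) = 141 + S
T(Z) = -Z² (T(Z) = (-Z)*Z = -Z²)
N(m) = 3*m² (N(m) = (2*m + m)*m = (3*m)*m = 3*m²)
r(I) = 48 + I (r(I) = I + 3*(-1*(-2)²)² = I + 3*(-1*4)² = I + 3*(-4)² = I + 3*16 = I + 48 = 48 + I)
√(Y(-676) + r(459)) = √((141 - 676) + (48 + 459)) = √(-535 + 507) = √(-28) = 2*I*√7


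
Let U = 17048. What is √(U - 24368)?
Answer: 2*I*√1830 ≈ 85.557*I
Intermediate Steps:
√(U - 24368) = √(17048 - 24368) = √(-7320) = 2*I*√1830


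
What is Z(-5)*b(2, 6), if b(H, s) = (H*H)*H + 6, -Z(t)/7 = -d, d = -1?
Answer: -98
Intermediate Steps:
Z(t) = -7 (Z(t) = -(-7)*(-1) = -7*1 = -7)
b(H, s) = 6 + H³ (b(H, s) = H²*H + 6 = H³ + 6 = 6 + H³)
Z(-5)*b(2, 6) = -7*(6 + 2³) = -7*(6 + 8) = -7*14 = -98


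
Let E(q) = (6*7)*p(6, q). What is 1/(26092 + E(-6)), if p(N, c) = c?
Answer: 1/25840 ≈ 3.8700e-5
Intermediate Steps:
E(q) = 42*q (E(q) = (6*7)*q = 42*q)
1/(26092 + E(-6)) = 1/(26092 + 42*(-6)) = 1/(26092 - 252) = 1/25840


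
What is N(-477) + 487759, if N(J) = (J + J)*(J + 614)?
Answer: 357061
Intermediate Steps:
N(J) = 2*J*(614 + J) (N(J) = (2*J)*(614 + J) = 2*J*(614 + J))
N(-477) + 487759 = 2*(-477)*(614 - 477) + 487759 = 2*(-477)*137 + 487759 = -130698 + 487759 = 357061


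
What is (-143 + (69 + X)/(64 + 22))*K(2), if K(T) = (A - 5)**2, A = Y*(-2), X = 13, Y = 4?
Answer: -1032252/43 ≈ -24006.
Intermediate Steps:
A = -8 (A = 4*(-2) = -8)
K(T) = 169 (K(T) = (-8 - 5)**2 = (-13)**2 = 169)
(-143 + (69 + X)/(64 + 22))*K(2) = (-143 + (69 + 13)/(64 + 22))*169 = (-143 + 82/86)*169 = (-143 + 82*(1/86))*169 = (-143 + 41/43)*169 = -6108/43*169 = -1032252/43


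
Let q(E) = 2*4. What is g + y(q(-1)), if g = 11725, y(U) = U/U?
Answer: 11726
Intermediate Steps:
q(E) = 8
y(U) = 1
g + y(q(-1)) = 11725 + 1 = 11726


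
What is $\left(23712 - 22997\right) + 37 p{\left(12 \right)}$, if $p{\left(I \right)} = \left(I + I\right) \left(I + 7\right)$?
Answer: $17587$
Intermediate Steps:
$p{\left(I \right)} = 2 I \left(7 + I\right)$
$\left(23712 - 22997\right) + 37 p{\left(12 \right)} = \left(23712 - 22997\right) + 37 \cdot 2 \cdot 12 \left(7 + 12\right) = 715 + 37 \cdot 2 \cdot 12 \cdot 19 = 715 + 37 \cdot 456 = 715 + 16872 = 17587$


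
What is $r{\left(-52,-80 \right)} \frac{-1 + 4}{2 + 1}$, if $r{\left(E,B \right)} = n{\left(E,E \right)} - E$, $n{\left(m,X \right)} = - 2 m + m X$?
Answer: $2860$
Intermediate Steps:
$n{\left(m,X \right)} = - 2 m + X m$
$r{\left(E,B \right)} = - E + E \left(-2 + E\right)$ ($r{\left(E,B \right)} = E \left(-2 + E\right) - E = - E + E \left(-2 + E\right)$)
$r{\left(-52,-80 \right)} \frac{-1 + 4}{2 + 1} = - 52 \left(-3 - 52\right) \frac{-1 + 4}{2 + 1} = \left(-52\right) \left(-55\right) \frac{3}{3} = 2860 \cdot 3 \cdot \frac{1}{3} = 2860 \cdot 1 = 2860$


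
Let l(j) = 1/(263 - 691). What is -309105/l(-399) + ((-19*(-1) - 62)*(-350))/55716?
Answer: 3685528162045/27858 ≈ 1.3230e+8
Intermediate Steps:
l(j) = -1/428 (l(j) = 1/(-428) = -1/428)
-309105/l(-399) + ((-19*(-1) - 62)*(-350))/55716 = -309105/(-1/428) + ((-19*(-1) - 62)*(-350))/55716 = -309105*(-428) + ((19 - 62)*(-350))*(1/55716) = 132296940 - 43*(-350)*(1/55716) = 132296940 + 15050*(1/55716) = 132296940 + 7525/27858 = 3685528162045/27858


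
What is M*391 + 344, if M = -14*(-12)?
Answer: 66032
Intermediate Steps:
M = 168
M*391 + 344 = 168*391 + 344 = 65688 + 344 = 66032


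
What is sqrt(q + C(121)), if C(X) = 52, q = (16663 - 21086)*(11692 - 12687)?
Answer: 3*sqrt(488993) ≈ 2097.8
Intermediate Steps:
q = 4400885 (q = -4423*(-995) = 4400885)
sqrt(q + C(121)) = sqrt(4400885 + 52) = sqrt(4400937) = 3*sqrt(488993)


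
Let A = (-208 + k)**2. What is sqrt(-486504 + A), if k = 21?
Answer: 7*I*sqrt(9215) ≈ 671.96*I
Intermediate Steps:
A = 34969 (A = (-208 + 21)**2 = (-187)**2 = 34969)
sqrt(-486504 + A) = sqrt(-486504 + 34969) = sqrt(-451535) = 7*I*sqrt(9215)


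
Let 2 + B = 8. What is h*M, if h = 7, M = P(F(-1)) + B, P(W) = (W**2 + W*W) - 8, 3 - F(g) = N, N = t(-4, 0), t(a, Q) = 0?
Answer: 112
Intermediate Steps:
N = 0
F(g) = 3 (F(g) = 3 - 1*0 = 3 + 0 = 3)
P(W) = -8 + 2*W**2 (P(W) = (W**2 + W**2) - 8 = 2*W**2 - 8 = -8 + 2*W**2)
B = 6 (B = -2 + 8 = 6)
M = 16 (M = (-8 + 2*3**2) + 6 = (-8 + 2*9) + 6 = (-8 + 18) + 6 = 10 + 6 = 16)
h*M = 7*16 = 112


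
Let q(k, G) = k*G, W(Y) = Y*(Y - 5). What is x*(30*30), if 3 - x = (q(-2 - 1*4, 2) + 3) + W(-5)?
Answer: -34200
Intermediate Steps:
W(Y) = Y*(-5 + Y)
q(k, G) = G*k
x = -38 (x = 3 - ((2*(-2 - 1*4) + 3) - 5*(-5 - 5)) = 3 - ((2*(-2 - 4) + 3) - 5*(-10)) = 3 - ((2*(-6) + 3) + 50) = 3 - ((-12 + 3) + 50) = 3 - (-9 + 50) = 3 - 1*41 = 3 - 41 = -38)
x*(30*30) = -1140*30 = -38*900 = -34200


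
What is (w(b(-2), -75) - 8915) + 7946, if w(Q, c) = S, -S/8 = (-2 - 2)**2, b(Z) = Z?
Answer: -1097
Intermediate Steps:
S = -128 (S = -8*(-2 - 2)**2 = -8*(-4)**2 = -8*16 = -128)
w(Q, c) = -128
(w(b(-2), -75) - 8915) + 7946 = (-128 - 8915) + 7946 = -9043 + 7946 = -1097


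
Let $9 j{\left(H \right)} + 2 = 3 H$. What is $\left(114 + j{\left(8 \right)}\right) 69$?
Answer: $\frac{24104}{3} \approx 8034.7$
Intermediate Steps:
$j{\left(H \right)} = - \frac{2}{9} + \frac{H}{3}$ ($j{\left(H \right)} = - \frac{2}{9} + \frac{3 H}{9} = - \frac{2}{9} + \frac{H}{3}$)
$\left(114 + j{\left(8 \right)}\right) 69 = \left(114 + \left(- \frac{2}{9} + \frac{1}{3} \cdot 8\right)\right) 69 = \left(114 + \left(- \frac{2}{9} + \frac{8}{3}\right)\right) 69 = \left(114 + \frac{22}{9}\right) 69 = \frac{1048}{9} \cdot 69 = \frac{24104}{3}$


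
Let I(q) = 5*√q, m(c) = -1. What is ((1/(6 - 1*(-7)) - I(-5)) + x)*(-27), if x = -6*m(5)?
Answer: -2133/13 + 135*I*√5 ≈ -164.08 + 301.87*I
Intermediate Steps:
x = 6 (x = -6*(-1) = 6)
((1/(6 - 1*(-7)) - I(-5)) + x)*(-27) = ((1/(6 - 1*(-7)) - 5*√(-5)) + 6)*(-27) = ((1/(6 + 7) - 5*I*√5) + 6)*(-27) = ((1/13 - 5*I*√5) + 6)*(-27) = (79/13 - 5*I*√5)*(-27) = -2133/13 + 135*I*√5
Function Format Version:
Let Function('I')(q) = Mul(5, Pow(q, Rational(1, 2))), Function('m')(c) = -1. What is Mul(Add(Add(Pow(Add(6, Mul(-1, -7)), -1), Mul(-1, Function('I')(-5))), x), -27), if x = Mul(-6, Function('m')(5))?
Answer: Add(Rational(-2133, 13), Mul(135, I, Pow(5, Rational(1, 2)))) ≈ Add(-164.08, Mul(301.87, I))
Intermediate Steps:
x = 6 (x = Mul(-6, -1) = 6)
Mul(Add(Add(Pow(Add(6, Mul(-1, -7)), -1), Mul(-1, Function('I')(-5))), x), -27) = Mul(Add(Add(Pow(Add(6, Mul(-1, -7)), -1), Mul(-1, Mul(5, Pow(-5, Rational(1, 2))))), 6), -27) = Mul(Add(Add(Pow(Add(6, 7), -1), Mul(-1, Mul(5, Mul(I, Pow(5, Rational(1, 2)))))), 6), -27) = Mul(Add(Add(Pow(13, -1), Mul(-1, Mul(5, I, Pow(5, Rational(1, 2))))), 6), -27) = Mul(Add(Add(Rational(1, 13), Mul(-5, I, Pow(5, Rational(1, 2)))), 6), -27) = Mul(Add(Rational(79, 13), Mul(-5, I, Pow(5, Rational(1, 2)))), -27) = Add(Rational(-2133, 13), Mul(135, I, Pow(5, Rational(1, 2))))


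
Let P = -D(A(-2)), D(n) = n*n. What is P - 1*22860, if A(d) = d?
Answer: -22864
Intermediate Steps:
D(n) = n²
P = -4 (P = -1*(-2)² = -1*4 = -4)
P - 1*22860 = -4 - 1*22860 = -4 - 22860 = -22864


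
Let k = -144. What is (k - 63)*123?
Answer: -25461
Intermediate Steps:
(k - 63)*123 = (-144 - 63)*123 = -207*123 = -25461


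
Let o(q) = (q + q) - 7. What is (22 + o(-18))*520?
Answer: -10920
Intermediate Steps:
o(q) = -7 + 2*q (o(q) = 2*q - 7 = -7 + 2*q)
(22 + o(-18))*520 = (22 + (-7 + 2*(-18)))*520 = (22 + (-7 - 36))*520 = (22 - 43)*520 = -21*520 = -10920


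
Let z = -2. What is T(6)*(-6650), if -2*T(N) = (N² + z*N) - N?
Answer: 59850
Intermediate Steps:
T(N) = -N²/2 + 3*N/2 (T(N) = -((N² - 2*N) - N)/2 = -(N² - 3*N)/2 = -N²/2 + 3*N/2)
T(6)*(-6650) = ((½)*6*(3 - 1*6))*(-6650) = ((½)*6*(3 - 6))*(-6650) = ((½)*6*(-3))*(-6650) = -9*(-6650) = 59850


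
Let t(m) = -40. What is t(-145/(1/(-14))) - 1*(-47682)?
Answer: 47642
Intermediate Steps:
t(-145/(1/(-14))) - 1*(-47682) = -40 - 1*(-47682) = -40 + 47682 = 47642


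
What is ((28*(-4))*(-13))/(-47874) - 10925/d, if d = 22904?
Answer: -278185837/548253048 ≈ -0.50740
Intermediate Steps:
((28*(-4))*(-13))/(-47874) - 10925/d = ((28*(-4))*(-13))/(-47874) - 10925/22904 = -112*(-13)*(-1/47874) - 10925*1/22904 = 1456*(-1/47874) - 10925/22904 = -728/23937 - 10925/22904 = -278185837/548253048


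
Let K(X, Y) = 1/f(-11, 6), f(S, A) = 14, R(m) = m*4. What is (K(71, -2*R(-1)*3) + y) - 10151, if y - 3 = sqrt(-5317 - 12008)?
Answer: -142071/14 + 15*I*sqrt(77) ≈ -10148.0 + 131.62*I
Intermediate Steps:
R(m) = 4*m
K(X, Y) = 1/14
y = 3 + 15*I*sqrt(77) (y = 3 + sqrt(-5317 - 12008) = 3 + sqrt(-17325) = 3 + 15*I*sqrt(77) ≈ 3.0 + 131.62*I)
(K(71, -2*R(-1)*3) + y) - 10151 = (1/14 + (3 + 15*I*sqrt(77))) - 10151 = (43/14 + 15*I*sqrt(77)) - 10151 = -142071/14 + 15*I*sqrt(77)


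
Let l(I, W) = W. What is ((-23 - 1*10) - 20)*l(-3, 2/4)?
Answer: -53/2 ≈ -26.500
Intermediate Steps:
((-23 - 1*10) - 20)*l(-3, 2/4) = ((-23 - 1*10) - 20)*(2/4) = ((-23 - 10) - 20)*(2*(¼)) = (-33 - 20)*(½) = -53*½ = -53/2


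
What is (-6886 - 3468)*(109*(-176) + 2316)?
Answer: 174651272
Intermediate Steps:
(-6886 - 3468)*(109*(-176) + 2316) = -10354*(-19184 + 2316) = -10354*(-16868) = 174651272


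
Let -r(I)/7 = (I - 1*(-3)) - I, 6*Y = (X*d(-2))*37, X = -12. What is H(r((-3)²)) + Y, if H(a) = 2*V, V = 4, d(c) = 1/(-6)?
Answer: 61/3 ≈ 20.333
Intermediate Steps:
d(c) = -⅙
Y = 37/3 (Y = (-12*(-⅙)*37)/6 = (2*37)/6 = (⅙)*74 = 37/3 ≈ 12.333)
r(I) = -21 (r(I) = -7*((I - 1*(-3)) - I) = -7*((I + 3) - I) = -7*((3 + I) - I) = -7*3 = -21)
H(a) = 8 (H(a) = 2*4 = 8)
H(r((-3)²)) + Y = 8 + 37/3 = 61/3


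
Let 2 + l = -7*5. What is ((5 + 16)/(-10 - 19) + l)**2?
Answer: 1196836/841 ≈ 1423.1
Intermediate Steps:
l = -37 (l = -2 - 7*5 = -2 - 35 = -37)
((5 + 16)/(-10 - 19) + l)**2 = ((5 + 16)/(-10 - 19) - 37)**2 = (21/(-29) - 37)**2 = (21*(-1/29) - 37)**2 = (-21/29 - 37)**2 = (-1094/29)**2 = 1196836/841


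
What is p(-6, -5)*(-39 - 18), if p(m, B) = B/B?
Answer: -57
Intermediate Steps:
p(m, B) = 1
p(-6, -5)*(-39 - 18) = 1*(-39 - 18) = 1*(-57) = -57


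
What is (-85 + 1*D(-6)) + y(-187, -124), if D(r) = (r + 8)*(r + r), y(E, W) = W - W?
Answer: -109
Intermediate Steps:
y(E, W) = 0
D(r) = 2*r*(8 + r) (D(r) = (8 + r)*(2*r) = 2*r*(8 + r))
(-85 + 1*D(-6)) + y(-187, -124) = (-85 + 1*(2*(-6)*(8 - 6))) + 0 = (-85 + 1*(2*(-6)*2)) + 0 = (-85 + 1*(-24)) + 0 = (-85 - 24) + 0 = -109 + 0 = -109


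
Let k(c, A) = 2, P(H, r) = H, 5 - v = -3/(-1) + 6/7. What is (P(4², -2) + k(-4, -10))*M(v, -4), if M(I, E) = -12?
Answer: -216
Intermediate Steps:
v = 8/7 (v = 5 - (-3/(-1) + 6/7) = 5 - (-3*(-1) + 6*(⅐)) = 5 - (3 + 6/7) = 5 - 1*27/7 = 5 - 27/7 = 8/7 ≈ 1.1429)
(P(4², -2) + k(-4, -10))*M(v, -4) = (4² + 2)*(-12) = (16 + 2)*(-12) = 18*(-12) = -216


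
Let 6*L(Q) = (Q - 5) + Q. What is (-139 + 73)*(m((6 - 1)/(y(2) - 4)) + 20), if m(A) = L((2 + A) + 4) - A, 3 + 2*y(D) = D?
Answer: -13013/9 ≈ -1445.9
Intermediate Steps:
y(D) = -3/2 + D/2
L(Q) = -⅚ + Q/3 (L(Q) = ((Q - 5) + Q)/6 = ((-5 + Q) + Q)/6 = (-5 + 2*Q)/6 = -⅚ + Q/3)
m(A) = 7/6 - 2*A/3 (m(A) = (-⅚ + ((2 + A) + 4)/3) - A = (-⅚ + (6 + A)/3) - A = (-⅚ + (2 + A/3)) - A = (7/6 + A/3) - A = 7/6 - 2*A/3)
(-139 + 73)*(m((6 - 1)/(y(2) - 4)) + 20) = (-139 + 73)*((7/6 - 2*(6 - 1)/(3*((-3/2 + (½)*2) - 4))) + 20) = -66*((7/6 - 10/(3*((-3/2 + 1) - 4))) + 20) = -66*((7/6 - 10/(3*(-½ - 4))) + 20) = -66*((7/6 - 10/(3*(-9/2))) + 20) = -66*((7/6 - 10*(-2)/(3*9)) + 20) = -66*((7/6 - ⅔*(-10/9)) + 20) = -66*((7/6 + 20/27) + 20) = -66*(103/54 + 20) = -66*1183/54 = -13013/9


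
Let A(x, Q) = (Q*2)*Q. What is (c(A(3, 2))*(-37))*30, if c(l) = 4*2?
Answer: -8880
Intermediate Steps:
A(x, Q) = 2*Q² (A(x, Q) = (2*Q)*Q = 2*Q²)
c(l) = 8
(c(A(3, 2))*(-37))*30 = (8*(-37))*30 = -296*30 = -8880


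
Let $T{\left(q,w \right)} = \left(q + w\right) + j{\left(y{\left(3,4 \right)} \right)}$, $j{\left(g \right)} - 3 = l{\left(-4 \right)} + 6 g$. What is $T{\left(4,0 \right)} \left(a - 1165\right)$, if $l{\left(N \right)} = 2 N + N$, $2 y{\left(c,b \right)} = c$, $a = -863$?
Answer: $-8112$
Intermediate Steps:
$y{\left(c,b \right)} = \frac{c}{2}$
$l{\left(N \right)} = 3 N$
$j{\left(g \right)} = -9 + 6 g$ ($j{\left(g \right)} = 3 + \left(3 \left(-4\right) + 6 g\right) = 3 + \left(-12 + 6 g\right) = -9 + 6 g$)
$T{\left(q,w \right)} = q + w$ ($T{\left(q,w \right)} = \left(q + w\right) - \left(9 - 6 \cdot \frac{1}{2} \cdot 3\right) = \left(q + w\right) + \left(-9 + 6 \cdot \frac{3}{2}\right) = \left(q + w\right) + \left(-9 + 9\right) = \left(q + w\right) + 0 = q + w$)
$T{\left(4,0 \right)} \left(a - 1165\right) = \left(4 + 0\right) \left(-863 - 1165\right) = 4 \left(-2028\right) = -8112$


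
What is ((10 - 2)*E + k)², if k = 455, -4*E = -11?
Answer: 227529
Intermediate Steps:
E = 11/4 (E = -¼*(-11) = 11/4 ≈ 2.7500)
((10 - 2)*E + k)² = ((10 - 2)*(11/4) + 455)² = (8*(11/4) + 455)² = (22 + 455)² = 477² = 227529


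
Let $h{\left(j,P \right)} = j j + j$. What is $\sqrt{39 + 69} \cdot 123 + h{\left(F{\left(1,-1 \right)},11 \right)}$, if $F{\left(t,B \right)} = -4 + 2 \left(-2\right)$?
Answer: $56 + 738 \sqrt{3} \approx 1334.3$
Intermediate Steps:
$F{\left(t,B \right)} = -8$ ($F{\left(t,B \right)} = -4 - 4 = -8$)
$h{\left(j,P \right)} = j + j^{2}$ ($h{\left(j,P \right)} = j^{2} + j = j + j^{2}$)
$\sqrt{39 + 69} \cdot 123 + h{\left(F{\left(1,-1 \right)},11 \right)} = \sqrt{39 + 69} \cdot 123 - 8 \left(1 - 8\right) = \sqrt{108} \cdot 123 - -56 = 6 \sqrt{3} \cdot 123 + 56 = 738 \sqrt{3} + 56 = 56 + 738 \sqrt{3}$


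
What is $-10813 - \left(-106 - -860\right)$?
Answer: $-11567$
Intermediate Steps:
$-10813 - \left(-106 - -860\right) = -10813 - \left(-106 + 860\right) = -10813 - 754 = -11567$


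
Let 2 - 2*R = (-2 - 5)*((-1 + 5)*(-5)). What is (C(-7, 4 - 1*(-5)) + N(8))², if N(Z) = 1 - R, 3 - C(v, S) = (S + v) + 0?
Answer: 5041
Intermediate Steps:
R = -69 (R = 1 - (-2 - 5)*(-1 + 5)*(-5)/2 = 1 - (-7)*4*(-5)/2 = 1 - (-7)*(-20)/2 = 1 - ½*140 = 1 - 70 = -69)
C(v, S) = 3 - S - v (C(v, S) = 3 - ((S + v) + 0) = 3 - (S + v) = 3 + (-S - v) = 3 - S - v)
N(Z) = 70 (N(Z) = 1 - 1*(-69) = 1 + 69 = 70)
(C(-7, 4 - 1*(-5)) + N(8))² = ((3 - (4 - 1*(-5)) - 1*(-7)) + 70)² = ((3 - (4 + 5) + 7) + 70)² = ((3 - 1*9 + 7) + 70)² = ((3 - 9 + 7) + 70)² = (1 + 70)² = 71² = 5041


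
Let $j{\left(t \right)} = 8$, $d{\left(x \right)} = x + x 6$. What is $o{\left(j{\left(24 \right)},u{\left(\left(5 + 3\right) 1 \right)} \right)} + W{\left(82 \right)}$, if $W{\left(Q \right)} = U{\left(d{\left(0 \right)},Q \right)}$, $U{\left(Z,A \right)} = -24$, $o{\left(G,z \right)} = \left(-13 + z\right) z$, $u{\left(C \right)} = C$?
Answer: $-64$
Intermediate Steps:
$d{\left(x \right)} = 7 x$ ($d{\left(x \right)} = x + 6 x = 7 x$)
$o{\left(G,z \right)} = z \left(-13 + z\right)$
$W{\left(Q \right)} = -24$
$o{\left(j{\left(24 \right)},u{\left(\left(5 + 3\right) 1 \right)} \right)} + W{\left(82 \right)} = \left(5 + 3\right) 1 \left(-13 + \left(5 + 3\right) 1\right) - 24 = 8 \cdot 1 \left(-13 + 8 \cdot 1\right) - 24 = 8 \left(-13 + 8\right) - 24 = 8 \left(-5\right) - 24 = -40 - 24 = -64$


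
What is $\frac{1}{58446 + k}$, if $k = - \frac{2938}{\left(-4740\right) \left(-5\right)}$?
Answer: $\frac{11850}{692583631} \approx 1.711 \cdot 10^{-5}$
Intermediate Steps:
$k = - \frac{1469}{11850}$ ($k = - \frac{2938}{23700} = \left(-2938\right) \frac{1}{23700} = - \frac{1469}{11850} \approx -0.12397$)
$\frac{1}{58446 + k} = \frac{1}{58446 - \frac{1469}{11850}} = \frac{1}{\frac{692583631}{11850}} = \frac{11850}{692583631}$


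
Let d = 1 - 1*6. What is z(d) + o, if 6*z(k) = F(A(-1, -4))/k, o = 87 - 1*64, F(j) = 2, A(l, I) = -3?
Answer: 344/15 ≈ 22.933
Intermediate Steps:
d = -5 (d = 1 - 6 = -5)
o = 23 (o = 87 - 64 = 23)
z(k) = 1/(3*k) (z(k) = (2/k)/6 = 1/(3*k))
z(d) + o = (1/3)/(-5) + 23 = (1/3)*(-1/5) + 23 = -1/15 + 23 = 344/15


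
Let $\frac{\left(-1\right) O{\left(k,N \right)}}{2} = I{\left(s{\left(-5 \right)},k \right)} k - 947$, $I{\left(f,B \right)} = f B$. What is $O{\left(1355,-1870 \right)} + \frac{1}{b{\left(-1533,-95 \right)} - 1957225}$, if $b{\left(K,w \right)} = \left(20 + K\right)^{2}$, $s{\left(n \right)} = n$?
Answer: $\frac{6095203527937}{331944} \approx 1.8362 \cdot 10^{7}$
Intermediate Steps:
$I{\left(f,B \right)} = B f$
$O{\left(k,N \right)} = 1894 + 10 k^{2}$ ($O{\left(k,N \right)} = - 2 \left(k \left(-5\right) k - 947\right) = - 2 \left(- 5 k k - 947\right) = - 2 \left(- 5 k^{2} - 947\right) = - 2 \left(-947 - 5 k^{2}\right) = 1894 + 10 k^{2}$)
$O{\left(1355,-1870 \right)} + \frac{1}{b{\left(-1533,-95 \right)} - 1957225} = \left(1894 + 10 \cdot 1355^{2}\right) + \frac{1}{\left(20 - 1533\right)^{2} - 1957225} = \left(1894 + 10 \cdot 1836025\right) + \frac{1}{\left(-1513\right)^{2} - 1957225} = \left(1894 + 18360250\right) + \frac{1}{2289169 - 1957225} = 18362144 + \frac{1}{331944} = \frac{6095203527937}{331944}$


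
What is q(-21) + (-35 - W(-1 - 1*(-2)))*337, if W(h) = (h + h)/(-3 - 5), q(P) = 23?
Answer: -46751/4 ≈ -11688.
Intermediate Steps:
W(h) = -h/4 (W(h) = (2*h)/(-8) = (2*h)*(-⅛) = -h/4)
q(-21) + (-35 - W(-1 - 1*(-2)))*337 = 23 + (-35 - (-1)*(-1 - 1*(-2))/4)*337 = 23 + (-35 - (-1)*(-1 + 2)/4)*337 = 23 + (-35 - (-1)/4)*337 = 23 + (-35 - 1*(-¼))*337 = 23 + (-35 + ¼)*337 = 23 - 139/4*337 = 23 - 46843/4 = -46751/4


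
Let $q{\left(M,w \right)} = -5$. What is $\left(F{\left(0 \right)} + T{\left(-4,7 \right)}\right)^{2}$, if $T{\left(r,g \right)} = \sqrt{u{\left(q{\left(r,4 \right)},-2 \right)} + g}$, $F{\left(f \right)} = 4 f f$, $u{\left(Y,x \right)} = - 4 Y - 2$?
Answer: $25$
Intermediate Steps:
$u{\left(Y,x \right)} = -2 - 4 Y$
$F{\left(f \right)} = 4 f^{2}$
$T{\left(r,g \right)} = \sqrt{18 + g}$ ($T{\left(r,g \right)} = \sqrt{\left(-2 - -20\right) + g} = \sqrt{\left(-2 + 20\right) + g} = \sqrt{18 + g}$)
$\left(F{\left(0 \right)} + T{\left(-4,7 \right)}\right)^{2} = \left(4 \cdot 0^{2} + \sqrt{18 + 7}\right)^{2} = \left(4 \cdot 0 + \sqrt{25}\right)^{2} = \left(0 + 5\right)^{2} = 5^{2} = 25$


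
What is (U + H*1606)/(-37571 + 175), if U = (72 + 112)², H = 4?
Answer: -10070/9349 ≈ -1.0771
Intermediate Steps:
U = 33856 (U = 184² = 33856)
(U + H*1606)/(-37571 + 175) = (33856 + 4*1606)/(-37571 + 175) = (33856 + 6424)/(-37396) = 40280*(-1/37396) = -10070/9349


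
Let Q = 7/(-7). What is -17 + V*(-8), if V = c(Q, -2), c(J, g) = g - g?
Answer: -17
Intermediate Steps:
Q = -1 (Q = 7*(-1/7) = -1)
c(J, g) = 0
V = 0
-17 + V*(-8) = -17 + 0*(-8) = -17 + 0 = -17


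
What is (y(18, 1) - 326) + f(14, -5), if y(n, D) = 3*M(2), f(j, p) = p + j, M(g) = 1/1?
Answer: -314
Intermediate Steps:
M(g) = 1
f(j, p) = j + p
y(n, D) = 3 (y(n, D) = 3*1 = 3)
(y(18, 1) - 326) + f(14, -5) = (3 - 326) + (14 - 5) = -323 + 9 = -314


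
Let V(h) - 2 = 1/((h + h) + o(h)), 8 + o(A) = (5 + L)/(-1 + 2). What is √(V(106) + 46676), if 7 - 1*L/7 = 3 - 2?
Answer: √2940760929/251 ≈ 216.05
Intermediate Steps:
L = 42 (L = 49 - 7*(3 - 2) = 49 - 7*1 = 49 - 7 = 42)
o(A) = 39 (o(A) = -8 + (5 + 42)/(-1 + 2) = -8 + 47/1 = -8 + 47*1 = -8 + 47 = 39)
V(h) = 2 + 1/(39 + 2*h) (V(h) = 2 + 1/((h + h) + 39) = 2 + 1/(2*h + 39) = 2 + 1/(39 + 2*h))
√(V(106) + 46676) = √((79 + 4*106)/(39 + 2*106) + 46676) = √((79 + 424)/(39 + 212) + 46676) = √(503/251 + 46676) = √(11716179/251) = √2940760929/251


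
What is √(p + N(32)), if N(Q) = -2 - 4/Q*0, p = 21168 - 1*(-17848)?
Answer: √39014 ≈ 197.52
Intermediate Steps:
p = 39016 (p = 21168 + 17848 = 39016)
N(Q) = -2 (N(Q) = -2 + 0 = -2)
√(p + N(32)) = √(39016 - 2) = √39014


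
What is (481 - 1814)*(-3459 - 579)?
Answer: 5382654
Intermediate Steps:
(481 - 1814)*(-3459 - 579) = -1333*(-4038) = 5382654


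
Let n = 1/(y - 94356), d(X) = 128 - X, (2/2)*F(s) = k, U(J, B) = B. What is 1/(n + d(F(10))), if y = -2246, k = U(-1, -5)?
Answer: 96602/12848065 ≈ 0.0075188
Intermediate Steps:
k = -5
F(s) = -5
n = -1/96602 (n = 1/(-2246 - 94356) = 1/(-96602) = -1/96602 ≈ -1.0352e-5)
1/(n + d(F(10))) = 1/(-1/96602 + (128 - 1*(-5))) = 1/(-1/96602 + (128 + 5)) = 1/(-1/96602 + 133) = 1/(12848065/96602) = 96602/12848065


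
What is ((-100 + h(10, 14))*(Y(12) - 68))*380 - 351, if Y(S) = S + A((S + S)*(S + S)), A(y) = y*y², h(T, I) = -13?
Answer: -8205959385151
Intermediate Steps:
A(y) = y³
Y(S) = S + 64*S⁶ (Y(S) = S + ((S + S)*(S + S))³ = S + ((2*S)*(2*S))³ = S + (4*S²)³ = S + 64*S⁶)
((-100 + h(10, 14))*(Y(12) - 68))*380 - 351 = ((-100 - 13)*((12 + 64*12⁶) - 68))*380 - 351 = -113*((12 + 64*2985984) - 68)*380 - 351 = -113*((12 + 191102976) - 68)*380 - 351 = -113*(191102988 - 68)*380 - 351 = -113*191102920*380 - 351 = -21594629960*380 - 351 = -8205959384800 - 351 = -8205959385151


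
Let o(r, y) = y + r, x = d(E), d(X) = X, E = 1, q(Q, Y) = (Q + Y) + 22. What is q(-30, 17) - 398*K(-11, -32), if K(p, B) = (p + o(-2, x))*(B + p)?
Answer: -205359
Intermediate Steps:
q(Q, Y) = 22 + Q + Y
x = 1
o(r, y) = r + y
K(p, B) = (-1 + p)*(B + p) (K(p, B) = (p + (-2 + 1))*(B + p) = (p - 1)*(B + p) = (-1 + p)*(B + p))
q(-30, 17) - 398*K(-11, -32) = (22 - 30 + 17) - 398*((-11)² - 1*(-32) - 1*(-11) - 32*(-11)) = 9 - 398*(121 + 32 + 11 + 352) = 9 - 398*516 = 9 - 205368 = -205359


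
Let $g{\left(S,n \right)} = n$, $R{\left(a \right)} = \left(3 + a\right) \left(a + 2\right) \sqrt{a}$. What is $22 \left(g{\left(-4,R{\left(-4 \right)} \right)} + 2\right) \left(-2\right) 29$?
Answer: $-2552 - 5104 i \approx -2552.0 - 5104.0 i$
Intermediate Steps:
$R{\left(a \right)} = \sqrt{a} \left(2 + a\right) \left(3 + a\right)$ ($R{\left(a \right)} = \left(3 + a\right) \left(2 + a\right) \sqrt{a} = \left(2 + a\right) \left(3 + a\right) \sqrt{a} = \sqrt{a} \left(2 + a\right) \left(3 + a\right)$)
$22 \left(g{\left(-4,R{\left(-4 \right)} \right)} + 2\right) \left(-2\right) 29 = 22 \left(\sqrt{-4} \left(6 + \left(-4\right)^{2} + 5 \left(-4\right)\right) + 2\right) \left(-2\right) 29 = 22 \left(2 i \left(6 + 16 - 20\right) + 2\right) \left(-2\right) 29 = 22 \left(2 i 2 + 2\right) \left(-2\right) 29 = 22 \left(4 i + 2\right) \left(-2\right) 29 = 22 \left(2 + 4 i\right) \left(-2\right) 29 = 22 \left(-4 - 8 i\right) 29 = \left(-88 - 176 i\right) 29 = -2552 - 5104 i$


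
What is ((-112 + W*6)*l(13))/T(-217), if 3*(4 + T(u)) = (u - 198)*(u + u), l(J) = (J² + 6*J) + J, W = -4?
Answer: -3120/5297 ≈ -0.58901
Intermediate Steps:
l(J) = J² + 7*J
T(u) = -4 + 2*u*(-198 + u)/3 (T(u) = -4 + ((u - 198)*(u + u))/3 = -4 + ((-198 + u)*(2*u))/3 = -4 + (2*u*(-198 + u))/3 = -4 + 2*u*(-198 + u)/3)
((-112 + W*6)*l(13))/T(-217) = ((-112 - 4*6)*(13*(7 + 13)))/(-4 - 132*(-217) + (⅔)*(-217)²) = ((-112 - 24)*(13*20))/(-4 + 28644 + (⅔)*47089) = (-136*260)/(-4 + 28644 + 94178/3) = -35360/180098/3 = -35360*3/180098 = -3120/5297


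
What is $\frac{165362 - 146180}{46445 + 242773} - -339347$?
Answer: $\frac{16357546638}{48203} \approx 3.3935 \cdot 10^{5}$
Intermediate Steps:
$\frac{165362 - 146180}{46445 + 242773} - -339347 = \frac{19182}{289218} + 339347 = 19182 \cdot \frac{1}{289218} + 339347 = \frac{3197}{48203} + 339347 = \frac{16357546638}{48203}$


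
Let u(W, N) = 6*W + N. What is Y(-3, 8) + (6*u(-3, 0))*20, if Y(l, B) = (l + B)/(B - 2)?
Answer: -12955/6 ≈ -2159.2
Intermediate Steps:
u(W, N) = N + 6*W
Y(l, B) = (B + l)/(-2 + B)
Y(-3, 8) + (6*u(-3, 0))*20 = (8 - 3)/(-2 + 8) + (6*(0 + 6*(-3)))*20 = 5/6 + (6*(0 - 18))*20 = (⅙)*5 + (6*(-18))*20 = ⅚ - 108*20 = ⅚ - 2160 = -12955/6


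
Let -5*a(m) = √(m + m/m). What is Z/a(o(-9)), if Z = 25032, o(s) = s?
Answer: 31290*I*√2 ≈ 44251.0*I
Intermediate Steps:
a(m) = -√(1 + m)/5 (a(m) = -√(m + m/m)/5 = -√(m + 1)/5 = -√(1 + m)/5)
Z/a(o(-9)) = 25032/((-√(1 - 9)/5)) = 25032/((-2*I*√2/5)) = 25032*(5*I*√2/4) = 31290*I*√2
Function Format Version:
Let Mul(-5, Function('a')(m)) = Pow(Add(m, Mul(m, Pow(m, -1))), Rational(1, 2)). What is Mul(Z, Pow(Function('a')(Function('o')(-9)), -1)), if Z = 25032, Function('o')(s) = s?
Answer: Mul(31290, I, Pow(2, Rational(1, 2))) ≈ Mul(44251., I)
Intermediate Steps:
Function('a')(m) = Mul(Rational(-1, 5), Pow(Add(1, m), Rational(1, 2))) (Function('a')(m) = Mul(Rational(-1, 5), Pow(Add(m, Mul(m, Pow(m, -1))), Rational(1, 2))) = Mul(Rational(-1, 5), Pow(Add(m, 1), Rational(1, 2))) = Mul(Rational(-1, 5), Pow(Add(1, m), Rational(1, 2))))
Mul(Z, Pow(Function('a')(Function('o')(-9)), -1)) = Mul(25032, Pow(Mul(Rational(-1, 5), Pow(Add(1, -9), Rational(1, 2))), -1)) = Mul(25032, Pow(Mul(Rational(-1, 5), Pow(-8, Rational(1, 2))), -1)) = Mul(25032, Pow(Mul(Rational(-1, 5), Mul(2, I, Pow(2, Rational(1, 2)))), -1)) = Mul(25032, Pow(Mul(Rational(-2, 5), I, Pow(2, Rational(1, 2))), -1)) = Mul(25032, Mul(Rational(5, 4), I, Pow(2, Rational(1, 2)))) = Mul(31290, I, Pow(2, Rational(1, 2)))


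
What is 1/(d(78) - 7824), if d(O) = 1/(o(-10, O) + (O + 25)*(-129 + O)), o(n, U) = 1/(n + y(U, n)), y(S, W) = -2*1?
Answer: -63037/493201500 ≈ -0.00012781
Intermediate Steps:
y(S, W) = -2
o(n, U) = 1/(-2 + n) (o(n, U) = 1/(n - 2) = 1/(-2 + n))
d(O) = 1/(-1/12 + (-129 + O)*(25 + O)) (d(O) = 1/(1/(-2 - 10) + (O + 25)*(-129 + O)) = 1/(1/(-12) + (25 + O)*(-129 + O)) = 1/(-1/12 + (-129 + O)*(25 + O)))
1/(d(78) - 7824) = 1/(12/(-38701 - 1248*78 + 12*78²) - 7824) = 1/(12/(-38701 - 97344 + 12*6084) - 7824) = 1/(12/(-38701 - 97344 + 73008) - 7824) = 1/(12/(-63037) - 7824) = 1/(12*(-1/63037) - 7824) = 1/(-12/63037 - 7824) = 1/(-493201500/63037) = -63037/493201500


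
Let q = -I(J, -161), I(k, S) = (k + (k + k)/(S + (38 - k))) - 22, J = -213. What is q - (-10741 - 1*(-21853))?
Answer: -163084/15 ≈ -10872.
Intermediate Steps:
I(k, S) = -22 + k + 2*k/(38 + S - k) (I(k, S) = (k + (2*k)/(38 + S - k)) - 22 = (k + 2*k/(38 + S - k)) - 22 = -22 + k + 2*k/(38 + S - k))
q = 3596/15 (q = -(-836 - 1*(-213)² - 22*(-161) + 62*(-213) - 161*(-213))/(38 - 161 - 1*(-213)) = -(-836 - 1*45369 + 3542 - 13206 + 34293)/(38 - 161 + 213) = -(-836 - 45369 + 3542 - 13206 + 34293)/90 = -(-21576)/90 = -1*(-3596/15) = 3596/15 ≈ 239.73)
q - (-10741 - 1*(-21853)) = 3596/15 - (-10741 - 1*(-21853)) = 3596/15 - (-10741 + 21853) = 3596/15 - 1*11112 = 3596/15 - 11112 = -163084/15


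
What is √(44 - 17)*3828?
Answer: 11484*√3 ≈ 19891.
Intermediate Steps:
√(44 - 17)*3828 = √27*3828 = (3*√3)*3828 = 11484*√3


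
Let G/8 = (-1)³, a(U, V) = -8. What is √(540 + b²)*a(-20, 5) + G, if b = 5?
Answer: -8 - 8*√565 ≈ -198.16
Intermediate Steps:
G = -8 (G = 8*(-1)³ = 8*(-1) = -8)
√(540 + b²)*a(-20, 5) + G = √(540 + 5²)*(-8) - 8 = √(540 + 25)*(-8) - 8 = √565*(-8) - 8 = -8*√565 - 8 = -8 - 8*√565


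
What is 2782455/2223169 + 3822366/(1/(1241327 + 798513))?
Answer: 1333390936702252755/171013 ≈ 7.7970e+12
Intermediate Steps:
2782455/2223169 + 3822366/(1/(1241327 + 798513)) = 2782455*(1/2223169) + 3822366/(1/2039840) = 214035/171013 + 3822366/(1/2039840) = 214035/171013 + 3822366*2039840 = 214035/171013 + 7797015061440 = 1333390936702252755/171013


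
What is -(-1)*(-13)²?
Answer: 169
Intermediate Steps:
-(-1)*(-13)² = -(-1)*169 = -1*(-169) = 169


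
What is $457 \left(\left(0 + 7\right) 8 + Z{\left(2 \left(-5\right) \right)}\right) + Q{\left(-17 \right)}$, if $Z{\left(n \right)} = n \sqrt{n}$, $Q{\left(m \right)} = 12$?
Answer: $25604 - 4570 i \sqrt{10} \approx 25604.0 - 14452.0 i$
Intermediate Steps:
$Z{\left(n \right)} = n^{\frac{3}{2}}$
$457 \left(\left(0 + 7\right) 8 + Z{\left(2 \left(-5\right) \right)}\right) + Q{\left(-17 \right)} = 457 \left(\left(0 + 7\right) 8 + \left(2 \left(-5\right)\right)^{\frac{3}{2}}\right) + 12 = 457 \left(7 \cdot 8 + \left(-10\right)^{\frac{3}{2}}\right) + 12 = 457 \left(56 - 10 i \sqrt{10}\right) + 12 = \left(25592 - 4570 i \sqrt{10}\right) + 12 = 25604 - 4570 i \sqrt{10}$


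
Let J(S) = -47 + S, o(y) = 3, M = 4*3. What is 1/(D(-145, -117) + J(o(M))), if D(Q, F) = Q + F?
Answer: -1/306 ≈ -0.0032680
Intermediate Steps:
M = 12
D(Q, F) = F + Q
1/(D(-145, -117) + J(o(M))) = 1/((-117 - 145) + (-47 + 3)) = 1/(-262 - 44) = 1/(-306) = -1/306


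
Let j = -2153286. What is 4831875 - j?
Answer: 6985161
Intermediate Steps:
4831875 - j = 4831875 - 1*(-2153286) = 4831875 + 2153286 = 6985161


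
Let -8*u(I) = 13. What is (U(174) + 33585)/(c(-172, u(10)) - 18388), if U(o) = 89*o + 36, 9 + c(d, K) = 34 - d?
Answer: -49107/18191 ≈ -2.6995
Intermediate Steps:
u(I) = -13/8 (u(I) = -⅛*13 = -13/8)
c(d, K) = 25 - d (c(d, K) = -9 + (34 - d) = 25 - d)
U(o) = 36 + 89*o
(U(174) + 33585)/(c(-172, u(10)) - 18388) = ((36 + 89*174) + 33585)/((25 - 1*(-172)) - 18388) = ((36 + 15486) + 33585)/((25 + 172) - 18388) = (15522 + 33585)/(197 - 18388) = 49107/(-18191) = 49107*(-1/18191) = -49107/18191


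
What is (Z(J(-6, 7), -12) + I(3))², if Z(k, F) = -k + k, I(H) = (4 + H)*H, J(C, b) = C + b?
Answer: 441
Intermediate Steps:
I(H) = H*(4 + H)
Z(k, F) = 0
(Z(J(-6, 7), -12) + I(3))² = (0 + 3*(4 + 3))² = (0 + 3*7)² = (0 + 21)² = 21² = 441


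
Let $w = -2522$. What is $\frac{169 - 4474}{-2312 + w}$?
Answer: $\frac{4305}{4834} \approx 0.89057$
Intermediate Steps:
$\frac{169 - 4474}{-2312 + w} = \frac{169 - 4474}{-2312 - 2522} = - \frac{4305}{-4834} = \left(-4305\right) \left(- \frac{1}{4834}\right) = \frac{4305}{4834}$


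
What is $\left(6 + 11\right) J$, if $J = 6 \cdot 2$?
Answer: $204$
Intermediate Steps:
$J = 12$
$\left(6 + 11\right) J = \left(6 + 11\right) 12 = 17 \cdot 12 = 204$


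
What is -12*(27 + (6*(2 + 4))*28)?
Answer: -12420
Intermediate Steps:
-12*(27 + (6*(2 + 4))*28) = -12*(27 + (6*6)*28) = -12*(27 + 36*28) = -12*(27 + 1008) = -12*1035 = -12420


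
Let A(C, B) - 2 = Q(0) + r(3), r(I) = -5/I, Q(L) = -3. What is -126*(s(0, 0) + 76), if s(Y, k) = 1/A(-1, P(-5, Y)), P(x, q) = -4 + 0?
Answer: -38115/4 ≈ -9528.8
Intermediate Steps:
P(x, q) = -4
A(C, B) = -8/3 (A(C, B) = 2 + (-3 - 5/3) = 2 - 14/3 = -8/3)
s(Y, k) = -3/8 (s(Y, k) = 1/(-8/3) = -3/8)
-126*(s(0, 0) + 76) = -126*(-3/8 + 76) = -126*605/8 = -38115/4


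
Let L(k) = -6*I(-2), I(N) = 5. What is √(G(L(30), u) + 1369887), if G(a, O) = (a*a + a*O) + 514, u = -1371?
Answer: √1412431 ≈ 1188.5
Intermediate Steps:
L(k) = -30 (L(k) = -6*5 = -30)
G(a, O) = 514 + a² + O*a (G(a, O) = (a² + O*a) + 514 = 514 + a² + O*a)
√(G(L(30), u) + 1369887) = √((514 + (-30)² - 1371*(-30)) + 1369887) = √((514 + 900 + 41130) + 1369887) = √(42544 + 1369887) = √1412431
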